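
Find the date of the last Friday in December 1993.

1993-12-31

The first Friday of December 1993 is December 3.
December 1993 has 31 days. Adding weeks: 3, 10, 17, 24, 31 — the last one ≤ 31 is the 31st.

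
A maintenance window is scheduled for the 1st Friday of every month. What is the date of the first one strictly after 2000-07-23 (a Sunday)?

July 2000 starts on a Saturday, so its 1st Friday is 2000-07-07 (6 days in).
That is not after 2000-07-23, so look at August 2000.
August 2000 starts on a Tuesday, so its 1st Friday is 2000-08-04 (3 days in).

2000-08-04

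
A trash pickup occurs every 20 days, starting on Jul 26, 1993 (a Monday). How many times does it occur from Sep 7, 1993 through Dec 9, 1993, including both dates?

4

Occurrences land 20·i days after Jul 26, 1993 for i = 0, 1, 2, …
Sep 7, 1993 is 43 days after the start; 43 ÷ 20 = 2 remainder 3; since the remainder is 3, round up to i = 3. First occurrence in the window: #4 on Sep 24, 1993 (3×20 = 60 days in).
Dec 9, 1993 is 136 days after the start; 136 ÷ 20 = 6 remainder 16. Last occurrence in the window: #7 on Nov 23, 1993.
Occurrences #4 through #7: 4 in total.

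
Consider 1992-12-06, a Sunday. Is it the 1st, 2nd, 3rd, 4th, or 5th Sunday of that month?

1st

Day 6 falls in week ⌈6/7⌉ of the month.
Days 1–7 hold the 1st Sunday, 8–14 the 2nd, 15–21 the 3rd, 22–28 the 4th, 29–31 the 5th.
6 is in the range for the 1st.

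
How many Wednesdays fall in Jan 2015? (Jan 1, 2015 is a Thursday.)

4

Jan 1, 2015 is a Thursday; the first Wednesday on or after it is Jan 7, 2015 (6 days later).
From Jan 7, 2015 to Jan 31, 2015 is 31 − 7 = 24 days.
24 ÷ 7 = 3 full weeks with remainder 3, so 3 more Wednesdays after the first → 4.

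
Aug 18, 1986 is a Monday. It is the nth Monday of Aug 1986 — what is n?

Day 18 falls in week ⌈18/7⌉ of the month.
Days 1–7 hold the 1st Monday, 8–14 the 2nd, 15–21 the 3rd, 22–28 the 4th, 29–31 the 5th.
18 is in the range for the 3rd.

3rd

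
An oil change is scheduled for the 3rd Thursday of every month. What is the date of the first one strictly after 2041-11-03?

2041-11-21

November 2041 starts on a Friday; its first Thursday is the 7th, so the 3rd Thursday is the 21st — 2041-11-21.
2041-11-21 is after 2041-11-03, so that is the next one.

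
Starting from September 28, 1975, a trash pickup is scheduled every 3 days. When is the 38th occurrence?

The 38th occurrence is 37 intervals after the first: 37 × 3 = 111 days after September 28, 1975.
September has 30 days — 2 days to the end of September leaves 109.
October has 31 days (78 left).
November has 30 days (48 left).
December has 31 days (17 left).
17 days into January → January 17, 1976.

January 17, 1976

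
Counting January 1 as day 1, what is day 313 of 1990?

Jan has 31 days (313 − 31 = 282 remain).
Feb has 28 days (282 − 28 = 254 remain).
Mar has 31 days (254 − 31 = 223 remain).
Apr has 30 days (223 − 30 = 193 remain).
May has 31 days (193 − 31 = 162 remain).
Jun has 30 days (162 − 30 = 132 remain).
Jul has 31 days (132 − 31 = 101 remain).
Aug has 31 days (101 − 31 = 70 remain).
Sep has 30 days (70 − 30 = 40 remain).
Oct has 31 days (40 − 31 = 9 remain).
9 into Nov → Nov 9.

Nov 9, 1990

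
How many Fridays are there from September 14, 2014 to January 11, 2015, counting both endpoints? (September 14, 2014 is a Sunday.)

17

September 14, 2014 is a Sunday; the first Friday on or after it is September 19, 2014 (5 days later).
From September 19, 2014 to January 11, 2015: 11 + 31 + 30 + 31 + 11 = 114 days (rest of September, October, November, December, January).
114 ÷ 7 = 16 full weeks with remainder 2, so 16 more Fridays after the first → 17.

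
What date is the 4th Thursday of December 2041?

December 2041 begins on a Sunday, so the first Thursday is December 5 (4 days later).
The 4th Thursday is 3 weeks later: 5 + 21 = 26.

December 26, 2041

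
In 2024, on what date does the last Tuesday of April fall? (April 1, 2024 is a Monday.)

April 2024 begins on a Monday, so the first Tuesday is April 2 (1 day later).
April 2024 has 30 days. Adding weeks: 2, 9, 16, 23, 30 — the last one ≤ 30 is the 30th.

2024-04-30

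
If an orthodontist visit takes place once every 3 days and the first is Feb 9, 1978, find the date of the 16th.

The 16th occurrence is 15 intervals after the first: 15 × 3 = 45 days after Feb 9, 1978.
Feb has 28 days — 19 days to the end of Feb leaves 26.
26 days into Mar → Mar 26, 1978.

Mar 26, 1978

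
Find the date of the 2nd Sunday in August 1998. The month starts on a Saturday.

9 August 1998

August 1998 begins on a Saturday, so the first Sunday is August 2 (1 day later).
The 2nd Sunday is 1 weeks later: 2 + 7 = 9.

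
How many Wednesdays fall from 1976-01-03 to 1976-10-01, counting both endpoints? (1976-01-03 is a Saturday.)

39

1976-01-03 is a Saturday; the first Wednesday on or after it is 1976-01-07 (4 days later).
From 1976-01-07 to 1976-10-01: 24 + 29 + 31 + 30 + 31 + 30 + 31 + 31 + 30 + 1 = 268 days (rest of January, February, March, April, May, June, July, August, September, October).
268 ÷ 7 = 38 full weeks with remainder 2, so 38 more Wednesdays after the first → 39.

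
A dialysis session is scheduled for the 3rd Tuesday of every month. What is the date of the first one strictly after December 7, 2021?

December 2021 starts on a Wednesday; its first Tuesday is the 7th, so the 3rd Tuesday is the 21st — December 21, 2021.
December 21, 2021 is after December 7, 2021, so that is the next one.

December 21, 2021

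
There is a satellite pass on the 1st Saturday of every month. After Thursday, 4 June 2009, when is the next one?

6 June 2009

June 2009 starts on a Monday, so its 1st Saturday is 6 June 2009 (5 days in).
6 June 2009 is after 4 June 2009, so that is the next one.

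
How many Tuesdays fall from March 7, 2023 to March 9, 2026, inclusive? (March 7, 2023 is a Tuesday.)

March 7, 2023 is a Tuesday; the first Tuesday on or after it is March 7, 2023.
From March 7, 2023 to March 9, 2026: 299 + 366 + 365 + 68 = 1098 days (rest of 2023, 2024, 2025, to March 9, 2026 in 2026).
1098 ÷ 7 = 156 full weeks with remainder 6, so 156 more Tuesdays after the first → 157.

157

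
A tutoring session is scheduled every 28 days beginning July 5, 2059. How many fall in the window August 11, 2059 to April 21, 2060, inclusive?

9

Occurrences land 28·i days after July 5, 2059 for i = 0, 1, 2, …
August 11, 2059 is 37 days after the start; 37 ÷ 28 = 1 remainder 9; since the remainder is 9, round up to i = 2. First occurrence in the window: #3 on August 30, 2059 (2×28 = 56 days in).
April 21, 2060 is 291 days after the start; 291 ÷ 28 = 10 remainder 11. Last occurrence in the window: #11 on April 10, 2060.
Occurrences #3 through #11: 9 in total.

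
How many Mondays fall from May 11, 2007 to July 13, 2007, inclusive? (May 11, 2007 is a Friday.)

May 11, 2007 is a Friday; the first Monday on or after it is May 14, 2007 (3 days later).
From May 14, 2007 to July 13, 2007: 17 + 30 + 13 = 60 days (rest of May, June, July).
60 ÷ 7 = 8 full weeks with remainder 4, so 8 more Mondays after the first → 9.

9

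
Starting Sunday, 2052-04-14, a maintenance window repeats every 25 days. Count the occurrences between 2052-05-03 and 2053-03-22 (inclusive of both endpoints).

Occurrences land 25·i days after 2052-04-14 for i = 0, 1, 2, …
2052-05-03 is 19 days after the start; 19 ÷ 25 = 0 remainder 19; since the remainder is 19, round up to i = 1. First occurrence in the window: #2 on 2052-05-09 (1×25 = 25 days in).
2053-03-22 is 342 days after the start; 342 ÷ 25 = 13 remainder 17. Last occurrence in the window: #14 on 2053-03-05.
Occurrences #2 through #14: 13 in total.

13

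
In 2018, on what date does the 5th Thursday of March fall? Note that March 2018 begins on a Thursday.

29 March 2018

March 2018 begins on a Thursday, so the first Thursday is March 1.
The 5th Thursday is 4 weeks later: 1 + 28 = 29.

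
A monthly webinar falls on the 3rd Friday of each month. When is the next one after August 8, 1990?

August 17, 1990

August 1990 starts on a Wednesday; its first Friday is the 3rd, so the 3rd Friday is the 17th — August 17, 1990.
August 17, 1990 is after August 8, 1990, so that is the next one.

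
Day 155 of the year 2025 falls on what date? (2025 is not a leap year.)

January has 31 days (155 − 31 = 124 remain).
February has 28 days (124 − 28 = 96 remain).
March has 31 days (96 − 31 = 65 remain).
April has 30 days (65 − 30 = 35 remain).
May has 31 days (35 − 31 = 4 remain).
4 into June → June 4.

June 4, 2025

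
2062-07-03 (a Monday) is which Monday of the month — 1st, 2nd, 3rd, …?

1st

Day 3 falls in week ⌈3/7⌉ of the month.
Days 1–7 hold the 1st Monday, 8–14 the 2nd, 15–21 the 3rd, 22–28 the 4th, 29–31 the 5th.
3 is in the range for the 1st.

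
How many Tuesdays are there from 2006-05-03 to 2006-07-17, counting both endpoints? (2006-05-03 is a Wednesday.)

2006-05-03 is a Wednesday; the first Tuesday on or after it is 2006-05-09 (6 days later).
From 2006-05-09 to 2006-07-17: 22 + 30 + 17 = 69 days (rest of May, June, July).
69 ÷ 7 = 9 full weeks with remainder 6, so 9 more Tuesdays after the first → 10.

10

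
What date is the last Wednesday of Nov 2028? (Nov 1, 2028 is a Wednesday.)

Nov 2028 begins on a Wednesday, so the first Wednesday is Nov 1.
Nov 2028 has 30 days. Adding weeks: 1, 8, 15, 22, 29 — the last one ≤ 30 is the 29th.

Nov 29, 2028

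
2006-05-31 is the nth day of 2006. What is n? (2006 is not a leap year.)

Days in months before May: 31 + 28 + 31 + 30 = 120.
Plus 31 days into May → day 151.

151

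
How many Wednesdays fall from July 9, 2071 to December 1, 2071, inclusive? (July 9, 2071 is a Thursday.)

20

July 9, 2071 is a Thursday; the first Wednesday on or after it is July 15, 2071 (6 days later).
From July 15, 2071 to December 1, 2071: 16 + 31 + 30 + 31 + 30 + 1 = 139 days (rest of July, August, September, October, November, December).
139 ÷ 7 = 19 full weeks with remainder 6, so 19 more Wednesdays after the first → 20.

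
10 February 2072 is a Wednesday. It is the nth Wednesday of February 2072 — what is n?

2nd

Day 10 falls in week ⌈10/7⌉ of the month.
Days 1–7 hold the 1st Wednesday, 8–14 the 2nd, 15–21 the 3rd, 22–28 the 4th, 29–31 the 5th.
10 is in the range for the 2nd.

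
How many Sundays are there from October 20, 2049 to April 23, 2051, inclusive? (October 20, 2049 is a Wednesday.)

79

October 20, 2049 is a Wednesday; the first Sunday on or after it is October 24, 2049 (4 days later).
From October 24, 2049 to April 23, 2051: 68 + 365 + 113 = 546 days (rest of 2049, 2050, to April 23, 2051 in 2051).
546 ÷ 7 = 78 full weeks with remainder 0, so 78 more Sundays after the first → 79.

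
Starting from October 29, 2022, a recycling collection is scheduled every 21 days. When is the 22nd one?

The 22nd occurrence is 21 intervals after the first: 21 × 21 = 441 days after October 29, 2022.
October has 31 days — 2 days to the end of October leaves 439.
From end of October to end of 2022 is 61 days (378 left).
2023 has 365 days (13 left).
13 days into January → January 13, 2024.

January 13, 2024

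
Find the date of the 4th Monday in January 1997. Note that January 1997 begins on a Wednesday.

27 January 1997

January 1997 begins on a Wednesday, so the first Monday is January 6 (5 days later).
The 4th Monday is 3 weeks later: 6 + 21 = 27.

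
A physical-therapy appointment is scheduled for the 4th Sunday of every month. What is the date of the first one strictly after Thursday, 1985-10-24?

1985-10-27

October 1985 starts on a Tuesday; its first Sunday is the 6th, so the 4th Sunday is the 27th — 1985-10-27.
1985-10-27 is after 1985-10-24, so that is the next one.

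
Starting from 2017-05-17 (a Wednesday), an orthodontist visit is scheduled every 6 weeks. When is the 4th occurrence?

2017-09-20

The 4th occurrence is 3 intervals after the first: 3 × 42 = 126 days after 2017-05-17.
May has 31 days — 14 days to the end of May leaves 112.
June has 30 days (82 left).
July has 31 days (51 left).
August has 31 days (20 left).
20 days into September → 2017-09-20.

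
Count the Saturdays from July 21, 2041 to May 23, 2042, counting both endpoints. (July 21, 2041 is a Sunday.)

July 21, 2041 is a Sunday; the first Saturday on or after it is July 27, 2041 (6 days later).
From July 27, 2041 to May 23, 2042: 4 + 31 + 30 + 31 + 30 + 31 + 31 + 28 + 31 + 30 + 23 = 300 days (rest of July, August, September, October, November, December, January, February, March, April, May).
300 ÷ 7 = 42 full weeks with remainder 6, so 42 more Saturdays after the first → 43.

43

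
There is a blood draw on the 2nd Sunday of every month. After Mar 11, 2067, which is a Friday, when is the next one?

Mar 2067 starts on a Tuesday; its first Sunday is the 6th, so the 2nd Sunday is the 13th — Mar 13, 2067.
Mar 13, 2067 is after Mar 11, 2067, so that is the next one.

Mar 13, 2067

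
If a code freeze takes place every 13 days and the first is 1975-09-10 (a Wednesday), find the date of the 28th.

The 28th occurrence is 27 intervals after the first: 27 × 13 = 351 days after 1975-09-10.
September has 30 days — 20 days to the end of September leaves 331.
October has 31 days (300 left).
November has 30 days (270 left).
December has 31 days (239 left).
January has 31 days (208 left).
February has 29 days (179 left).
March has 31 days (148 left).
April has 30 days (118 left).
May has 31 days (87 left).
June has 30 days (57 left).
July has 31 days (26 left).
26 days into August → 1976-08-26.

1976-08-26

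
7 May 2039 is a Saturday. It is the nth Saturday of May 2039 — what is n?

Day 7 falls in week ⌈7/7⌉ of the month.
Days 1–7 hold the 1st Saturday, 8–14 the 2nd, 15–21 the 3rd, 22–28 the 4th, 29–31 the 5th.
7 is in the range for the 1st.

1st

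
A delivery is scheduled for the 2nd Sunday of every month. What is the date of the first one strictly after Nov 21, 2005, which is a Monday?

Dec 11, 2005

Nov 2005 starts on a Tuesday; its first Sunday is the 6th, so the 2nd Sunday is the 13th — Nov 13, 2005.
That is not after Nov 21, 2005, so look at Dec 2005.
Dec 2005 starts on a Thursday; its first Sunday is the 4th, so the 2nd Sunday is the 11th — Dec 11, 2005.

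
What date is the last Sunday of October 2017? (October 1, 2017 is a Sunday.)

October 2017 begins on a Sunday, so the first Sunday is October 1.
October 2017 has 31 days. Adding weeks: 1, 8, 15, 22, 29 — the last one ≤ 31 is the 29th.

29 October 2017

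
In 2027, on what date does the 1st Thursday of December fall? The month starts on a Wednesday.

December 2027 begins on a Wednesday, so the first Thursday is December 2 (1 day later).

2 December 2027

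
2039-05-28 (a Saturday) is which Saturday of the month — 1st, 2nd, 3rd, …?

4th

Day 28 falls in week ⌈28/7⌉ of the month.
Days 1–7 hold the 1st Saturday, 8–14 the 2nd, 15–21 the 3rd, 22–28 the 4th, 29–31 the 5th.
28 is in the range for the 4th.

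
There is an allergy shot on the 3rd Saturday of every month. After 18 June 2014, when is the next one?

June 2014 starts on a Sunday; its first Saturday is the 7th, so the 3rd Saturday is the 21st — 21 June 2014.
21 June 2014 is after 18 June 2014, so that is the next one.

21 June 2014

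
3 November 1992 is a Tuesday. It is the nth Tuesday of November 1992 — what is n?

1st

Day 3 falls in week ⌈3/7⌉ of the month.
Days 1–7 hold the 1st Tuesday, 8–14 the 2nd, 15–21 the 3rd, 22–28 the 4th, 29–31 the 5th.
3 is in the range for the 1st.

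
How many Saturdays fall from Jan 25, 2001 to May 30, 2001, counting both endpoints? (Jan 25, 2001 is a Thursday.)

Jan 25, 2001 is a Thursday; the first Saturday on or after it is Jan 27, 2001 (2 days later).
From Jan 27, 2001 to May 30, 2001: 4 + 28 + 31 + 30 + 30 = 123 days (rest of Jan, Feb, Mar, Apr, May).
123 ÷ 7 = 17 full weeks with remainder 4, so 17 more Saturdays after the first → 18.

18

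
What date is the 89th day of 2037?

January has 31 days (89 − 31 = 58 remain).
February has 28 days (58 − 28 = 30 remain).
30 into March → March 30.

2037-03-30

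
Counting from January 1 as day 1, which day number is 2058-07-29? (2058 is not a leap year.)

Days in months before July: 31 + 28 + 31 + 30 + 31 + 30 = 181.
Plus 29 days into July → day 210.

210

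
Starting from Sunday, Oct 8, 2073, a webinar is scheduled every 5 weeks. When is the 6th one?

The 6th occurrence is 5 intervals after the first: 5 × 35 = 175 days after Oct 8, 2073.
Oct has 31 days — 23 days to the end of Oct leaves 152.
Nov has 30 days (122 left).
Dec has 31 days (91 left).
Jan has 31 days (60 left).
Feb has 28 days (32 left).
Mar has 31 days (1 left).
1 day into Apr → Apr 1, 2074.

Apr 1, 2074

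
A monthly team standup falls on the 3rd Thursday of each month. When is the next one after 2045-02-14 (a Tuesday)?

February 2045 starts on a Wednesday; its first Thursday is the 2nd, so the 3rd Thursday is the 16th — 2045-02-16.
2045-02-16 is after 2045-02-14, so that is the next one.

2045-02-16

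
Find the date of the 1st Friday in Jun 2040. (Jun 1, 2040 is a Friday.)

Jun 2040 begins on a Friday, so the first Friday is Jun 1.

Jun 1, 2040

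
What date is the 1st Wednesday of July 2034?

The first Wednesday of July 2034 is July 5.

2034-07-05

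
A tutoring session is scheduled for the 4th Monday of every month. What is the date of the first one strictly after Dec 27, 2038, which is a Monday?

Dec 2038 starts on a Wednesday; its first Monday is the 6th, so the 4th Monday is the 27th — Dec 27, 2038.
That is not after Dec 27, 2038, so look at Jan 2039.
Jan 2039 starts on a Saturday; its first Monday is the 3rd, so the 4th Monday is the 24th — Jan 24, 2039.

Jan 24, 2039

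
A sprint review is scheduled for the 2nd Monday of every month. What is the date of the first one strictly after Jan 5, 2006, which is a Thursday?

Jan 9, 2006

Jan 2006 starts on a Sunday; its first Monday is the 2nd, so the 2nd Monday is the 9th — Jan 9, 2006.
Jan 9, 2006 is after Jan 5, 2006, so that is the next one.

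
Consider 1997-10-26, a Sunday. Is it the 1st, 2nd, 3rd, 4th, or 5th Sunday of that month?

4th

Day 26 falls in week ⌈26/7⌉ of the month.
Days 1–7 hold the 1st Sunday, 8–14 the 2nd, 15–21 the 3rd, 22–28 the 4th, 29–31 the 5th.
26 is in the range for the 4th.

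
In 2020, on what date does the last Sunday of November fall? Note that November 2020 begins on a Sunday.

November 2020 begins on a Sunday, so the first Sunday is November 1.
November 2020 has 30 days. Adding weeks: 1, 8, 15, 22, 29 — the last one ≤ 30 is the 29th.

2020-11-29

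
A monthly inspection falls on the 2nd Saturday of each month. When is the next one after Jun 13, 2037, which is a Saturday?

Jul 11, 2037

Jun 2037 starts on a Monday; its first Saturday is the 6th, so the 2nd Saturday is the 13th — Jun 13, 2037.
That is not after Jun 13, 2037, so look at Jul 2037.
Jul 2037 starts on a Wednesday; its first Saturday is the 4th, so the 2nd Saturday is the 11th — Jul 11, 2037.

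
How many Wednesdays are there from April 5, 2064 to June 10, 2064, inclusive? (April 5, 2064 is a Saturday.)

April 5, 2064 is a Saturday; the first Wednesday on or after it is April 9, 2064 (4 days later).
From April 9, 2064 to June 10, 2064: 21 + 31 + 10 = 62 days (rest of April, May, June).
62 ÷ 7 = 8 full weeks with remainder 6, so 8 more Wednesdays after the first → 9.

9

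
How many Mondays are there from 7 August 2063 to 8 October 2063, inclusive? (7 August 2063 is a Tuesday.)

7 August 2063 is a Tuesday; the first Monday on or after it is 13 August 2063 (6 days later).
From 13 August 2063 to 8 October 2063: 18 + 30 + 8 = 56 days (rest of August, September, October).
56 ÷ 7 = 8 full weeks with remainder 0, so 8 more Mondays after the first → 9.

9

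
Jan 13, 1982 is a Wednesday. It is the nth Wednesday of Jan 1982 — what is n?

2nd

Day 13 falls in week ⌈13/7⌉ of the month.
Days 1–7 hold the 1st Wednesday, 8–14 the 2nd, 15–21 the 3rd, 22–28 the 4th, 29–31 the 5th.
13 is in the range for the 2nd.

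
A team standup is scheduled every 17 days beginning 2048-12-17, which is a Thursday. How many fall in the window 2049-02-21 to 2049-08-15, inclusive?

Occurrences land 17·i days after 2048-12-17 for i = 0, 1, 2, …
2049-02-21 is 66 days after the start; 66 ÷ 17 = 3 remainder 15; since the remainder is 15, round up to i = 4. First occurrence in the window: #5 on 2049-02-23 (4×17 = 68 days in).
2049-08-15 is 241 days after the start; 241 ÷ 17 = 14 remainder 3. Last occurrence in the window: #15 on 2049-08-12.
Occurrences #5 through #15: 11 in total.

11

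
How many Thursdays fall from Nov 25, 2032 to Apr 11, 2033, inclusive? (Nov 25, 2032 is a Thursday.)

Nov 25, 2032 is a Thursday; the first Thursday on or after it is Nov 25, 2032.
From Nov 25, 2032 to Apr 11, 2033: 5 + 31 + 31 + 28 + 31 + 11 = 137 days (rest of Nov, Dec, Jan, Feb, Mar, Apr).
137 ÷ 7 = 19 full weeks with remainder 4, so 19 more Thursdays after the first → 20.

20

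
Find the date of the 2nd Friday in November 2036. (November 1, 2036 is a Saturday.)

November 14, 2036

November 2036 begins on a Saturday, so the first Friday is November 7 (6 days later).
The 2nd Friday is 1 weeks later: 7 + 7 = 14.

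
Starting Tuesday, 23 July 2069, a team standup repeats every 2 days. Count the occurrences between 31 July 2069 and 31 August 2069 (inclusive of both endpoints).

Occurrences land 2·i days after 23 July 2069 for i = 0, 1, 2, …
31 July 2069 is 8 days after the start; 8 ÷ 2 = 4 remainder 0. First occurrence in the window: #5 on 31 July 2069 (4×2 = 8 days in).
31 August 2069 is 39 days after the start; 39 ÷ 2 = 19 remainder 1. Last occurrence in the window: #20 on 30 August 2069.
Occurrences #5 through #20: 16 in total.

16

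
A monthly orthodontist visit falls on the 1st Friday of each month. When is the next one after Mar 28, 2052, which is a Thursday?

Apr 5, 2052

Mar 2052 starts on a Friday, so its 1st Friday is Mar 1, 2052.
That is not after Mar 28, 2052, so look at Apr 2052.
Apr 2052 starts on a Monday, so its 1st Friday is Apr 5, 2052 (4 days in).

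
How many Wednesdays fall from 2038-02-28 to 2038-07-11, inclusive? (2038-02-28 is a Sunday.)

2038-02-28 is a Sunday; the first Wednesday on or after it is 2038-03-03 (3 days later).
From 2038-03-03 to 2038-07-11: 28 + 30 + 31 + 30 + 11 = 130 days (rest of March, April, May, June, July).
130 ÷ 7 = 18 full weeks with remainder 4, so 18 more Wednesdays after the first → 19.

19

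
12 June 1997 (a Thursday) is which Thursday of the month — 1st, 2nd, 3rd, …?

Day 12 falls in week ⌈12/7⌉ of the month.
Days 1–7 hold the 1st Thursday, 8–14 the 2nd, 15–21 the 3rd, 22–28 the 4th, 29–31 the 5th.
12 is in the range for the 2nd.

2nd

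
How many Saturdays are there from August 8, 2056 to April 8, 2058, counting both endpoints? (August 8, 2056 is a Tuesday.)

87

August 8, 2056 is a Tuesday; the first Saturday on or after it is August 12, 2056 (4 days later).
From August 12, 2056 to April 8, 2058: 141 + 365 + 98 = 604 days (rest of 2056, 2057, to April 8, 2058 in 2058).
604 ÷ 7 = 86 full weeks with remainder 2, so 86 more Saturdays after the first → 87.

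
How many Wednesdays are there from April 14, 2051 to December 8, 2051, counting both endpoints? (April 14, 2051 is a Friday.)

34

April 14, 2051 is a Friday; the first Wednesday on or after it is April 19, 2051 (5 days later).
From April 19, 2051 to December 8, 2051: 11 + 31 + 30 + 31 + 31 + 30 + 31 + 30 + 8 = 233 days (rest of April, May, June, July, August, September, October, November, December).
233 ÷ 7 = 33 full weeks with remainder 2, so 33 more Wednesdays after the first → 34.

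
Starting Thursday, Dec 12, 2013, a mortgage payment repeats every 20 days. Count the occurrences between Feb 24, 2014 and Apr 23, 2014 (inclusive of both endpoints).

Occurrences land 20·i days after Dec 12, 2013 for i = 0, 1, 2, …
Feb 24, 2014 is 74 days after the start; 74 ÷ 20 = 3 remainder 14; since the remainder is 14, round up to i = 4. First occurrence in the window: #5 on Mar 2, 2014 (4×20 = 80 days in).
Apr 23, 2014 is 132 days after the start; 132 ÷ 20 = 6 remainder 12. Last occurrence in the window: #7 on Apr 11, 2014.
Occurrences #5 through #7: 3 in total.

3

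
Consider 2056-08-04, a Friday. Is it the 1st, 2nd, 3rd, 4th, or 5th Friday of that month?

1st

Day 4 falls in week ⌈4/7⌉ of the month.
Days 1–7 hold the 1st Friday, 8–14 the 2nd, 15–21 the 3rd, 22–28 the 4th, 29–31 the 5th.
4 is in the range for the 1st.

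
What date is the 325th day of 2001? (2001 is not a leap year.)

November 21, 2001

January has 31 days (325 − 31 = 294 remain).
February has 28 days (294 − 28 = 266 remain).
March has 31 days (266 − 31 = 235 remain).
April has 30 days (235 − 30 = 205 remain).
May has 31 days (205 − 31 = 174 remain).
June has 30 days (174 − 30 = 144 remain).
July has 31 days (144 − 31 = 113 remain).
August has 31 days (113 − 31 = 82 remain).
September has 30 days (82 − 30 = 52 remain).
October has 31 days (52 − 31 = 21 remain).
21 into November → November 21.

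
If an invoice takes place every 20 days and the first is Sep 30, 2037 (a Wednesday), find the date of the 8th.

Feb 17, 2038

The 8th occurrence is 7 intervals after the first: 7 × 20 = 140 days after Sep 30, 2037.
Sep has 30 days — 0 days to the end of Sep leaves 140.
Oct has 31 days (109 left).
Nov has 30 days (79 left).
Dec has 31 days (48 left).
Jan has 31 days (17 left).
17 days into Feb → Feb 17, 2038.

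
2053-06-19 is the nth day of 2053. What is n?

170

Days in months before June: 31 + 28 + 31 + 30 + 31 = 151.
Plus 19 days into June → day 170.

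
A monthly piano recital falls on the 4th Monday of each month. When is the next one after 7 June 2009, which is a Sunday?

June 2009 starts on a Monday; its first Monday is the 1st, so the 4th Monday is the 22nd — 22 June 2009.
22 June 2009 is after 7 June 2009, so that is the next one.

22 June 2009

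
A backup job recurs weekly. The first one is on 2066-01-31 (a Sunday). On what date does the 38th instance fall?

2066-10-17

The 38th occurrence is 37 intervals after the first: 37 × 7 = 259 days after 2066-01-31.
January has 31 days — 0 days to the end of January leaves 259.
February has 28 days (231 left).
March has 31 days (200 left).
April has 30 days (170 left).
May has 31 days (139 left).
June has 30 days (109 left).
July has 31 days (78 left).
August has 31 days (47 left).
September has 30 days (17 left).
17 days into October → 2066-10-17.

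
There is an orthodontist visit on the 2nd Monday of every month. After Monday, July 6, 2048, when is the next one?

July 13, 2048

July 2048 starts on a Wednesday; its first Monday is the 6th, so the 2nd Monday is the 13th — July 13, 2048.
July 13, 2048 is after July 6, 2048, so that is the next one.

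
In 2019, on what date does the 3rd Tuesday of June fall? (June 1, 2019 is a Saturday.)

June 2019 begins on a Saturday, so the first Tuesday is June 4 (3 days later).
The 3rd Tuesday is 2 weeks later: 4 + 14 = 18.

June 18, 2019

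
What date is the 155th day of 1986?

1986-06-04

January has 31 days (155 − 31 = 124 remain).
February has 28 days (124 − 28 = 96 remain).
March has 31 days (96 − 31 = 65 remain).
April has 30 days (65 − 30 = 35 remain).
May has 31 days (35 − 31 = 4 remain).
4 into June → June 4.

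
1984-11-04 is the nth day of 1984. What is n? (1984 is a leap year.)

Days in months before November: 31 + 29 + 31 + 30 + 31 + 30 + 31 + 31 + 30 + 31 = 305.
Plus 4 days into November → day 309.

309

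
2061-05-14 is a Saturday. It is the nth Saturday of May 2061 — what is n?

Day 14 falls in week ⌈14/7⌉ of the month.
Days 1–7 hold the 1st Saturday, 8–14 the 2nd, 15–21 the 3rd, 22–28 the 4th, 29–31 the 5th.
14 is in the range for the 2nd.

2nd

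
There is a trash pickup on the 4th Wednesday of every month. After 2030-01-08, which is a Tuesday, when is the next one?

2030-01-23

January 2030 starts on a Tuesday; its first Wednesday is the 2nd, so the 4th Wednesday is the 23rd — 2030-01-23.
2030-01-23 is after 2030-01-08, so that is the next one.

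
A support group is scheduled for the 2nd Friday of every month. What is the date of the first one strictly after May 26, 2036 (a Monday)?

June 13, 2036

May 2036 starts on a Thursday; its first Friday is the 2nd, so the 2nd Friday is the 9th — May 9, 2036.
That is not after May 26, 2036, so look at June 2036.
June 2036 starts on a Sunday; its first Friday is the 6th, so the 2nd Friday is the 13th — June 13, 2036.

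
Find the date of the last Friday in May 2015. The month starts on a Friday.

May 2015 begins on a Friday, so the first Friday is May 1.
May 2015 has 31 days. Adding weeks: 1, 8, 15, 22, 29 — the last one ≤ 31 is the 29th.

2015-05-29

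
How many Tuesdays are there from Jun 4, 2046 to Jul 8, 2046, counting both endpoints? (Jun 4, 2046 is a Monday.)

5

Jun 4, 2046 is a Monday; the first Tuesday on or after it is Jun 5, 2046 (1 day later).
From Jun 5, 2046 to Jul 8, 2046: 25 + 8 = 33 days (rest of Jun, Jul).
33 ÷ 7 = 4 full weeks with remainder 5, so 4 more Tuesdays after the first → 5.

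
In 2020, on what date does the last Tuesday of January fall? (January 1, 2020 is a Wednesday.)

January 2020 begins on a Wednesday, so the first Tuesday is January 7 (6 days later).
January 2020 has 31 days. Adding weeks: 7, 14, 21, 28 — the last one ≤ 31 is the 28th.

28 January 2020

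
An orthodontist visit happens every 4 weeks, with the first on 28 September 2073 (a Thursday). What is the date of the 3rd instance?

23 November 2073

The 3rd occurrence is 2 intervals after the first: 2 × 28 = 56 days after 28 September 2073.
September has 30 days — 2 days to the end of September leaves 54.
October has 31 days (23 left).
23 days into November → 23 November 2073.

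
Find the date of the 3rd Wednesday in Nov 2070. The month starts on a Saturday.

Nov 2070 begins on a Saturday, so the first Wednesday is Nov 5 (4 days later).
The 3rd Wednesday is 2 weeks later: 5 + 14 = 19.

Nov 19, 2070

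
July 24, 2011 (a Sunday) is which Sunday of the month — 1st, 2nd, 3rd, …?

Day 24 falls in week ⌈24/7⌉ of the month.
Days 1–7 hold the 1st Sunday, 8–14 the 2nd, 15–21 the 3rd, 22–28 the 4th, 29–31 the 5th.
24 is in the range for the 4th.

4th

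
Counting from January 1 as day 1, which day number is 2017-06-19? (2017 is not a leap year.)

Days in months before June: 31 + 28 + 31 + 30 + 31 = 151.
Plus 19 days into June → day 170.

170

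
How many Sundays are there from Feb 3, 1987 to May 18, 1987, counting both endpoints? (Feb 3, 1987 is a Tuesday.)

15

Feb 3, 1987 is a Tuesday; the first Sunday on or after it is Feb 8, 1987 (5 days later).
From Feb 8, 1987 to May 18, 1987: 20 + 31 + 30 + 18 = 99 days (rest of Feb, Mar, Apr, May).
99 ÷ 7 = 14 full weeks with remainder 1, so 14 more Sundays after the first → 15.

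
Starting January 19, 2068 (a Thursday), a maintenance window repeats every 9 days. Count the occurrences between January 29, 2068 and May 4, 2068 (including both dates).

10

Occurrences land 9·i days after January 19, 2068 for i = 0, 1, 2, …
January 29, 2068 is 10 days after the start; 10 ÷ 9 = 1 remainder 1; since the remainder is 1, round up to i = 2. First occurrence in the window: #3 on February 6, 2068 (2×9 = 18 days in).
May 4, 2068 is 106 days after the start; 106 ÷ 9 = 11 remainder 7. Last occurrence in the window: #12 on April 27, 2068.
Occurrences #3 through #12: 10 in total.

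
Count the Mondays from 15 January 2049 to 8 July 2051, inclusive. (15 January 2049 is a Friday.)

15 January 2049 is a Friday; the first Monday on or after it is 18 January 2049 (3 days later).
From 18 January 2049 to 8 July 2051: 347 + 365 + 189 = 901 days (rest of 2049, 2050, to 8 July 2051 in 2051).
901 ÷ 7 = 128 full weeks with remainder 5, so 128 more Mondays after the first → 129.

129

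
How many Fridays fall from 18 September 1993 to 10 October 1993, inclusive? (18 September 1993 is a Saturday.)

3

18 September 1993 is a Saturday; the first Friday on or after it is 24 September 1993 (6 days later).
From 24 September 1993 to 10 October 1993: 6 + 10 = 16 days (rest of September, October).
16 ÷ 7 = 2 full weeks with remainder 2, so 2 more Fridays after the first → 3.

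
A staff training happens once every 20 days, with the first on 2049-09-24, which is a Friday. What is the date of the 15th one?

2050-07-01

The 15th occurrence is 14 intervals after the first: 14 × 20 = 280 days after 2049-09-24.
September has 30 days — 6 days to the end of September leaves 274.
October has 31 days (243 left).
November has 30 days (213 left).
December has 31 days (182 left).
January has 31 days (151 left).
February has 28 days (123 left).
March has 31 days (92 left).
April has 30 days (62 left).
May has 31 days (31 left).
June has 30 days (1 left).
1 day into July → 2050-07-01.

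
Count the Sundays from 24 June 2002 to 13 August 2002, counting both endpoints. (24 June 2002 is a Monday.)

24 June 2002 is a Monday; the first Sunday on or after it is 30 June 2002 (6 days later).
From 30 June 2002 to 13 August 2002: 0 + 31 + 13 = 44 days (rest of June, July, August).
44 ÷ 7 = 6 full weeks with remainder 2, so 6 more Sundays after the first → 7.

7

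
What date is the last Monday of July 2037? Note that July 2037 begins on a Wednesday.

July 27, 2037

July 2037 begins on a Wednesday, so the first Monday is July 6 (5 days later).
July 2037 has 31 days. Adding weeks: 6, 13, 20, 27 — the last one ≤ 31 is the 27th.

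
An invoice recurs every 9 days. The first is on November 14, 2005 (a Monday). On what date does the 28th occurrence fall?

The 28th occurrence is 27 intervals after the first: 27 × 9 = 243 days after November 14, 2005.
November has 30 days — 16 days to the end of November leaves 227.
December has 31 days (196 left).
January has 31 days (165 left).
February has 28 days (137 left).
March has 31 days (106 left).
April has 30 days (76 left).
May has 31 days (45 left).
June has 30 days (15 left).
15 days into July → July 15, 2006.

July 15, 2006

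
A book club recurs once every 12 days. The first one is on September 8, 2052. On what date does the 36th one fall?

November 2, 2053

The 36th occurrence is 35 intervals after the first: 35 × 12 = 420 days after September 8, 2052.
September has 30 days — 22 days to the end of September leaves 398.
October has 31 days (367 left).
November has 30 days (337 left).
December has 31 days (306 left).
January has 31 days (275 left).
February has 28 days (247 left).
March has 31 days (216 left).
April has 30 days (186 left).
May has 31 days (155 left).
June has 30 days (125 left).
July has 31 days (94 left).
August has 31 days (63 left).
September has 30 days (33 left).
October has 31 days (2 left).
2 days into November → November 2, 2053.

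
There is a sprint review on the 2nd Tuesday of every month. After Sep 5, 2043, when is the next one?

Sep 8, 2043

Sep 2043 starts on a Tuesday; its first Tuesday is the 1st, so the 2nd Tuesday is the 8th — Sep 8, 2043.
Sep 8, 2043 is after Sep 5, 2043, so that is the next one.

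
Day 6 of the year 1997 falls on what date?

1997-01-06

6 into January → January 6.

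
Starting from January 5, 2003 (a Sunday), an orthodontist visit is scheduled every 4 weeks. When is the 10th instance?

September 14, 2003

The 10th occurrence is 9 intervals after the first: 9 × 28 = 252 days after January 5, 2003.
January has 31 days — 26 days to the end of January leaves 226.
February has 28 days (198 left).
March has 31 days (167 left).
April has 30 days (137 left).
May has 31 days (106 left).
June has 30 days (76 left).
July has 31 days (45 left).
August has 31 days (14 left).
14 days into September → September 14, 2003.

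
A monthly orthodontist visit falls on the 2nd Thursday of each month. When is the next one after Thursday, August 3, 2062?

August 10, 2062

August 2062 starts on a Tuesday; its first Thursday is the 3rd, so the 2nd Thursday is the 10th — August 10, 2062.
August 10, 2062 is after August 3, 2062, so that is the next one.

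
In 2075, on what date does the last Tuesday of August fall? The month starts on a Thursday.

August 2075 begins on a Thursday, so the first Tuesday is August 6 (5 days later).
August 2075 has 31 days. Adding weeks: 6, 13, 20, 27 — the last one ≤ 31 is the 27th.

2075-08-27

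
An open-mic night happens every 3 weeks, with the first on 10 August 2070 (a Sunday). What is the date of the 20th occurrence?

The 20th occurrence is 19 intervals after the first: 19 × 21 = 399 days after 10 August 2070.
August has 31 days — 21 days to the end of August leaves 378.
September has 30 days (348 left).
October has 31 days (317 left).
November has 30 days (287 left).
December has 31 days (256 left).
January has 31 days (225 left).
February has 28 days (197 left).
March has 31 days (166 left).
April has 30 days (136 left).
May has 31 days (105 left).
June has 30 days (75 left).
July has 31 days (44 left).
August has 31 days (13 left).
13 days into September → 13 September 2071.

13 September 2071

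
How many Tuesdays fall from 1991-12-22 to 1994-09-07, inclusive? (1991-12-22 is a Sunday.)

1991-12-22 is a Sunday; the first Tuesday on or after it is 1991-12-24 (2 days later).
From 1991-12-24 to 1994-09-07: 7 + 366 + 365 + 250 = 988 days (rest of 1991, 1992, 1993, to 1994-09-07 in 1994).
988 ÷ 7 = 141 full weeks with remainder 1, so 141 more Tuesdays after the first → 142.

142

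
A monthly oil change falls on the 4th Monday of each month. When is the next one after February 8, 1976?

February 23, 1976

February 1976 starts on a Sunday; its first Monday is the 2nd, so the 4th Monday is the 23rd — February 23, 1976.
February 23, 1976 is after February 8, 1976, so that is the next one.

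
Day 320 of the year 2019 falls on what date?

January has 31 days (320 − 31 = 289 remain).
February has 28 days (289 − 28 = 261 remain).
March has 31 days (261 − 31 = 230 remain).
April has 30 days (230 − 30 = 200 remain).
May has 31 days (200 − 31 = 169 remain).
June has 30 days (169 − 30 = 139 remain).
July has 31 days (139 − 31 = 108 remain).
August has 31 days (108 − 31 = 77 remain).
September has 30 days (77 − 30 = 47 remain).
October has 31 days (47 − 31 = 16 remain).
16 into November → November 16.

16 November 2019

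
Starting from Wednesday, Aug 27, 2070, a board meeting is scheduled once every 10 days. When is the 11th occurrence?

Dec 5, 2070

The 11th occurrence is 10 intervals after the first: 10 × 10 = 100 days after Aug 27, 2070.
Aug has 31 days — 4 days to the end of Aug leaves 96.
Sep has 30 days (66 left).
Oct has 31 days (35 left).
Nov has 30 days (5 left).
5 days into Dec → Dec 5, 2070.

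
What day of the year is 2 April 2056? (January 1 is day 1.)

93

Days in months before April: 31 + 29 + 31 = 91.
Plus 2 days into April → day 93.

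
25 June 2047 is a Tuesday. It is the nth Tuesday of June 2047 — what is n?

Day 25 falls in week ⌈25/7⌉ of the month.
Days 1–7 hold the 1st Tuesday, 8–14 the 2nd, 15–21 the 3rd, 22–28 the 4th, 29–31 the 5th.
25 is in the range for the 4th.

4th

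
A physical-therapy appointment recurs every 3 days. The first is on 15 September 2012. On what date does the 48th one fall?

The 48th occurrence is 47 intervals after the first: 47 × 3 = 141 days after 15 September 2012.
September has 30 days — 15 days to the end of September leaves 126.
October has 31 days (95 left).
November has 30 days (65 left).
December has 31 days (34 left).
January has 31 days (3 left).
3 days into February → 3 February 2013.

3 February 2013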